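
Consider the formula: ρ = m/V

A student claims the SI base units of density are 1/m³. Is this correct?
Units of each symbol in ρ = m/V:
  m (mass): kg
  V (volume): m³  → in the denominator, contributes 1/m³

Multiplying the contributions: [kg] · [1/m³]
Adding exponents of each base unit: kg: 1, m: -3
SI base units of density: kg/m³

The claimed units 1/m³ (exponents m: -3) do not match the derived units kg/m³ (exponents kg: 1, m: -3), so the claim is incorrect.

Answer: No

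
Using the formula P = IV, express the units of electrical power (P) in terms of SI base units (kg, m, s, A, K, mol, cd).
Units of each symbol in P = IV:
  I (current): A
  V (voltage, in volts): kg·m²/(s³·A)

Multiplying the contributions: [A] · [kg·m²/(s³·A)]
Adding exponents of each base unit: kg: 1, m: 2, s: -3
SI base units of electrical power: kg·m²/s³

Answer: kg·m²/s³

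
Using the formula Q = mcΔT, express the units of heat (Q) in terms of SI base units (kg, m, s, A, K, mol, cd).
Units of each symbol in Q = mcΔT:
  m (mass): kg
  c (specific heat capacity, in J/(kg·K)): m²/(s²·K)
  ΔT (temperature change): K

Multiplying the contributions: [kg] · [m²/(s²·K)] · [K]
Adding exponents of each base unit: kg: 1, m: 2, s: -2
SI base units of heat: kg·m²/s²

Answer: kg·m²/s²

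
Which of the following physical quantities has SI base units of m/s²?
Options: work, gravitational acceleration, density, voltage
Checking the SI base units of each option:
  work (W = Fd): kg·m²/s²  ✗
  gravitational acceleration (g = GM/r²): m/s²  ✓ matches
  density (ρ = m/V): kg/m³  ✗
  voltage (V = IR): kg·m²/(s³·A)  ✗

Only gravitational acceleration has units m/s².

Answer: gravitational acceleration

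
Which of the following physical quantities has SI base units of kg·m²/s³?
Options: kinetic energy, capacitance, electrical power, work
Checking the SI base units of each option:
  kinetic energy (E = ½mv²): kg·m²/s²  ✗
  capacitance (C = Q/V): s⁴·A²/(kg·m²)  ✗
  electrical power (P = IV): kg·m²/s³  ✓ matches
  work (W = Fd): kg·m²/s²  ✗

Only electrical power has units kg·m²/s³.

Answer: electrical power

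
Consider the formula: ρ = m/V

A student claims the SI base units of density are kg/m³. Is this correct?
Units of each symbol in ρ = m/V:
  m (mass): kg
  V (volume): m³  → in the denominator, contributes 1/m³

Multiplying the contributions: [kg] · [1/m³]
Adding exponents of each base unit: kg: 1, m: -3
SI base units of density: kg/m³

The claimed units kg/m³ match the derived units, so the claim is correct.

Answer: Yes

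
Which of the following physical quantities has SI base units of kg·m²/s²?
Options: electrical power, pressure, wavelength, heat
Checking the SI base units of each option:
  electrical power (P = IV): kg·m²/s³  ✗
  pressure (P = F/A): kg/(m·s²)  ✗
  wavelength (λ = v/f): m  ✗
  heat (Q = mcΔT): kg·m²/s²  ✓ matches

Only heat has units kg·m²/s².

Answer: heat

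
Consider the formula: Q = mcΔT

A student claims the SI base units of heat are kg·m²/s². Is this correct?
Units of each symbol in Q = mcΔT:
  m (mass): kg
  c (specific heat capacity, in J/(kg·K)): m²/(s²·K)
  ΔT (temperature change): K

Multiplying the contributions: [kg] · [m²/(s²·K)] · [K]
Adding exponents of each base unit: kg: 1, m: 2, s: -2
SI base units of heat: kg·m²/s²

The claimed units kg·m²/s² match the derived units, so the claim is correct.

Answer: Yes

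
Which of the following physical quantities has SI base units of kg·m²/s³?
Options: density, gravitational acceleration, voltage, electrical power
Checking the SI base units of each option:
  density (ρ = m/V): kg/m³  ✗
  gravitational acceleration (g = GM/r²): m/s²  ✗
  voltage (V = IR): kg·m²/(s³·A)  ✗
  electrical power (P = IV): kg·m²/s³  ✓ matches

Only electrical power has units kg·m²/s³.

Answer: electrical power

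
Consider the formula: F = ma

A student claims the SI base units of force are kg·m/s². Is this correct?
Units of each symbol in F = ma:
  m (mass): kg
  a (acceleration): m/s²

Multiplying the contributions: [kg] · [m/s²]
Adding exponents of each base unit: kg: 1, m: 1, s: -2
SI base units of force: kg·m/s²

The claimed units kg·m/s² match the derived units, so the claim is correct.

Answer: Yes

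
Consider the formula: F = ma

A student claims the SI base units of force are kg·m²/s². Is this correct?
Units of each symbol in F = ma:
  m (mass): kg
  a (acceleration): m/s²

Multiplying the contributions: [kg] · [m/s²]
Adding exponents of each base unit: kg: 1, m: 1, s: -2
SI base units of force: kg·m/s²

The claimed units kg·m²/s² (exponents kg: 1, m: 2, s: -2) do not match the derived units kg·m/s² (exponents kg: 1, m: 1, s: -2), so the claim is incorrect.

Answer: No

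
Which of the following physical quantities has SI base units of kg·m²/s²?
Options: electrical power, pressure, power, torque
Checking the SI base units of each option:
  electrical power (P = IV): kg·m²/s³  ✗
  pressure (P = F/A): kg/(m·s²)  ✗
  power (P = W/t): kg·m²/s³  ✗
  torque (τ = Fr): kg·m²/s²  ✓ matches

Only torque has units kg·m²/s².

Answer: torque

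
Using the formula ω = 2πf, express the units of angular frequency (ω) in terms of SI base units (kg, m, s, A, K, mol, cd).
Units of each symbol in ω = 2πf:
  f (frequency): 1/s
  The factor 2π is dimensionless.

Multiplying the contributions: [1/s]
Adding exponents of each base unit: s: -1
SI base units of angular frequency: 1/s

Answer: 1/s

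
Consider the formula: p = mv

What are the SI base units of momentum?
Units of each symbol in p = mv:
  m (mass): kg
  v (velocity): m/s

Multiplying the contributions: [kg] · [m/s]
Adding exponents of each base unit: kg: 1, m: 1, s: -1
SI base units of momentum: kg·m/s

Answer: kg·m/s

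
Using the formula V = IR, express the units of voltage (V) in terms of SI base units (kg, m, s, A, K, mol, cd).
Units of each symbol in V = IR:
  I (current): A
  R (resistance, in ohms): kg·m²/(s³·A²)

Multiplying the contributions: [A] · [kg·m²/(s³·A²)]
Adding exponents of each base unit: kg: 1, m: 2, s: -3, A: -1
SI base units of voltage: kg·m²/(s³·A)

Answer: kg·m²/(s³·A)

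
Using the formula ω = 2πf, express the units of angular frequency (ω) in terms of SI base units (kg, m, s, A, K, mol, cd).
Units of each symbol in ω = 2πf:
  f (frequency): 1/s
  The factor 2π is dimensionless.

Multiplying the contributions: [1/s]
Adding exponents of each base unit: s: -1
SI base units of angular frequency: 1/s

Answer: 1/s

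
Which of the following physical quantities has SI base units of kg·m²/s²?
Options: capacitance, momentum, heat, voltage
Checking the SI base units of each option:
  capacitance (C = Q/V): s⁴·A²/(kg·m²)  ✗
  momentum (p = mv): kg·m/s  ✗
  heat (Q = mcΔT): kg·m²/s²  ✓ matches
  voltage (V = IR): kg·m²/(s³·A)  ✗

Only heat has units kg·m²/s².

Answer: heat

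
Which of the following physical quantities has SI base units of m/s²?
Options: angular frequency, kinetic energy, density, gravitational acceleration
Checking the SI base units of each option:
  angular frequency (ω = 2πf): 1/s  ✗
  kinetic energy (E = ½mv²): kg·m²/s²  ✗
  density (ρ = m/V): kg/m³  ✗
  gravitational acceleration (g = GM/r²): m/s²  ✓ matches

Only gravitational acceleration has units m/s².

Answer: gravitational acceleration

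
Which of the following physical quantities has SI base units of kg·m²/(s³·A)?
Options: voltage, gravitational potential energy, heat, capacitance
Checking the SI base units of each option:
  voltage (V = IR): kg·m²/(s³·A)  ✓ matches
  gravitational potential energy (U = -GMm/r): kg·m²/s²  ✗
  heat (Q = mcΔT): kg·m²/s²  ✗
  capacitance (C = Q/V): s⁴·A²/(kg·m²)  ✗

Only voltage has units kg·m²/(s³·A).

Answer: voltage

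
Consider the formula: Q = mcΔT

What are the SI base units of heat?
Units of each symbol in Q = mcΔT:
  m (mass): kg
  c (specific heat capacity, in J/(kg·K)): m²/(s²·K)
  ΔT (temperature change): K

Multiplying the contributions: [kg] · [m²/(s²·K)] · [K]
Adding exponents of each base unit: kg: 1, m: 2, s: -2
SI base units of heat: kg·m²/s²

Answer: kg·m²/s²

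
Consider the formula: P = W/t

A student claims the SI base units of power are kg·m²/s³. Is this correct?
Units of each symbol in P = W/t:
  W (work): kg·m²/s²
  t (time): s  → in the denominator, contributes 1/s

Multiplying the contributions: [kg·m²/s²] · [1/s]
Adding exponents of each base unit: kg: 1, m: 2, s: -3
SI base units of power: kg·m²/s³

The claimed units kg·m²/s³ match the derived units, so the claim is correct.

Answer: Yes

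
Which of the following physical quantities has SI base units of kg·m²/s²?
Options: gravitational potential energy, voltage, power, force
Checking the SI base units of each option:
  gravitational potential energy (U = -GMm/r): kg·m²/s²  ✓ matches
  voltage (V = IR): kg·m²/(s³·A)  ✗
  power (P = W/t): kg·m²/s³  ✗
  force (F = ma): kg·m/s²  ✗

Only gravitational potential energy has units kg·m²/s².

Answer: gravitational potential energy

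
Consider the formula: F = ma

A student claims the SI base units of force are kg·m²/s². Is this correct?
Units of each symbol in F = ma:
  m (mass): kg
  a (acceleration): m/s²

Multiplying the contributions: [kg] · [m/s²]
Adding exponents of each base unit: kg: 1, m: 1, s: -2
SI base units of force: kg·m/s²

The claimed units kg·m²/s² (exponents kg: 1, m: 2, s: -2) do not match the derived units kg·m/s² (exponents kg: 1, m: 1, s: -2), so the claim is incorrect.

Answer: No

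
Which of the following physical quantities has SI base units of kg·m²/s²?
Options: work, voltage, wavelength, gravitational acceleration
Checking the SI base units of each option:
  work (W = Fd): kg·m²/s²  ✓ matches
  voltage (V = IR): kg·m²/(s³·A)  ✗
  wavelength (λ = v/f): m  ✗
  gravitational acceleration (g = GM/r²): m/s²  ✗

Only work has units kg·m²/s².

Answer: work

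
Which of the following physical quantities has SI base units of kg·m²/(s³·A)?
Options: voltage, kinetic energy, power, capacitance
Checking the SI base units of each option:
  voltage (V = IR): kg·m²/(s³·A)  ✓ matches
  kinetic energy (E = ½mv²): kg·m²/s²  ✗
  power (P = W/t): kg·m²/s³  ✗
  capacitance (C = Q/V): s⁴·A²/(kg·m²)  ✗

Only voltage has units kg·m²/(s³·A).

Answer: voltage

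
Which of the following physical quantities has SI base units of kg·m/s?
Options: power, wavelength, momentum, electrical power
Checking the SI base units of each option:
  power (P = W/t): kg·m²/s³  ✗
  wavelength (λ = v/f): m  ✗
  momentum (p = mv): kg·m/s  ✓ matches
  electrical power (P = IV): kg·m²/s³  ✗

Only momentum has units kg·m/s.

Answer: momentum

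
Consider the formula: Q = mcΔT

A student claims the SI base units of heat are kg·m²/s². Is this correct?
Units of each symbol in Q = mcΔT:
  m (mass): kg
  c (specific heat capacity, in J/(kg·K)): m²/(s²·K)
  ΔT (temperature change): K

Multiplying the contributions: [kg] · [m²/(s²·K)] · [K]
Adding exponents of each base unit: kg: 1, m: 2, s: -2
SI base units of heat: kg·m²/s²

The claimed units kg·m²/s² match the derived units, so the claim is correct.

Answer: Yes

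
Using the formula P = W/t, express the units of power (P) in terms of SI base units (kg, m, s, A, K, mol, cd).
Units of each symbol in P = W/t:
  W (work): kg·m²/s²
  t (time): s  → in the denominator, contributes 1/s

Multiplying the contributions: [kg·m²/s²] · [1/s]
Adding exponents of each base unit: kg: 1, m: 2, s: -3
SI base units of power: kg·m²/s³

Answer: kg·m²/s³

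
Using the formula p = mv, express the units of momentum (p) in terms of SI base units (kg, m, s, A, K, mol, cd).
Units of each symbol in p = mv:
  m (mass): kg
  v (velocity): m/s

Multiplying the contributions: [kg] · [m/s]
Adding exponents of each base unit: kg: 1, m: 1, s: -1
SI base units of momentum: kg·m/s

Answer: kg·m/s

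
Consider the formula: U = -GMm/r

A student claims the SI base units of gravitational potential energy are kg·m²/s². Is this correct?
Units of each symbol in U = -GMm/r:
  G (gravitational constant): m³/(kg·s²)
  M (mass): kg
  m (mass): kg
  r (distance): m  → in the denominator, contributes 1/m
  The minus sign does not affect the units.

Multiplying the contributions: [m³/(kg·s²)] · [kg] · [kg] · [1/m]
Adding exponents of each base unit: kg: 1, m: 2, s: -2
SI base units of gravitational potential energy: kg·m²/s²

The claimed units kg·m²/s² match the derived units, so the claim is correct.

Answer: Yes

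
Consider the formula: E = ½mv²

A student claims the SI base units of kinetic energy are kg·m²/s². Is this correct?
Units of each symbol in E = ½mv²:
  m (mass): kg
  v (speed): m/s  → to the power 2, contributes m²/s²
  The factor ½ is dimensionless.

Multiplying the contributions: [kg] · [m²/s²]
Adding exponents of each base unit: kg: 1, m: 2, s: -2
SI base units of kinetic energy: kg·m²/s²

The claimed units kg·m²/s² match the derived units, so the claim is correct.

Answer: Yes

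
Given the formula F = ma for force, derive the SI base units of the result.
Units of each symbol in F = ma:
  m (mass): kg
  a (acceleration): m/s²

Multiplying the contributions: [kg] · [m/s²]
Adding exponents of each base unit: kg: 1, m: 1, s: -2
SI base units of force: kg·m/s²

Answer: kg·m/s²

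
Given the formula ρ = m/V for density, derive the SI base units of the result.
Units of each symbol in ρ = m/V:
  m (mass): kg
  V (volume): m³  → in the denominator, contributes 1/m³

Multiplying the contributions: [kg] · [1/m³]
Adding exponents of each base unit: kg: 1, m: -3
SI base units of density: kg/m³

Answer: kg/m³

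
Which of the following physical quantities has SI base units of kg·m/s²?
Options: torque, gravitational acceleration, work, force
Checking the SI base units of each option:
  torque (τ = Fr): kg·m²/s²  ✗
  gravitational acceleration (g = GM/r²): m/s²  ✗
  work (W = Fd): kg·m²/s²  ✗
  force (F = ma): kg·m/s²  ✓ matches

Only force has units kg·m/s².

Answer: force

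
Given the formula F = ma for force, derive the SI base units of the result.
Units of each symbol in F = ma:
  m (mass): kg
  a (acceleration): m/s²

Multiplying the contributions: [kg] · [m/s²]
Adding exponents of each base unit: kg: 1, m: 1, s: -2
SI base units of force: kg·m/s²

Answer: kg·m/s²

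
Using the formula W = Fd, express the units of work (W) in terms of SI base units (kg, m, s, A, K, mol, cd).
Units of each symbol in W = Fd:
  F (force): kg·m/s²
  d (displacement): m

Multiplying the contributions: [kg·m/s²] · [m]
Adding exponents of each base unit: kg: 1, m: 2, s: -2
SI base units of work: kg·m²/s²

Answer: kg·m²/s²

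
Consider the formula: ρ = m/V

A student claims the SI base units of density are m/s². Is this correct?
Units of each symbol in ρ = m/V:
  m (mass): kg
  V (volume): m³  → in the denominator, contributes 1/m³

Multiplying the contributions: [kg] · [1/m³]
Adding exponents of each base unit: kg: 1, m: -3
SI base units of density: kg/m³

The claimed units m/s² (exponents m: 1, s: -2) do not match the derived units kg/m³ (exponents kg: 1, m: -3), so the claim is incorrect.

Answer: No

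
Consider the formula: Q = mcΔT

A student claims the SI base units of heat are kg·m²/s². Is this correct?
Units of each symbol in Q = mcΔT:
  m (mass): kg
  c (specific heat capacity, in J/(kg·K)): m²/(s²·K)
  ΔT (temperature change): K

Multiplying the contributions: [kg] · [m²/(s²·K)] · [K]
Adding exponents of each base unit: kg: 1, m: 2, s: -2
SI base units of heat: kg·m²/s²

The claimed units kg·m²/s² match the derived units, so the claim is correct.

Answer: Yes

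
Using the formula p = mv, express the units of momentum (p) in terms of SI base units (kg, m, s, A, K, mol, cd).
Units of each symbol in p = mv:
  m (mass): kg
  v (velocity): m/s

Multiplying the contributions: [kg] · [m/s]
Adding exponents of each base unit: kg: 1, m: 1, s: -1
SI base units of momentum: kg·m/s

Answer: kg·m/s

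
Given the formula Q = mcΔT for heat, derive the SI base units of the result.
Units of each symbol in Q = mcΔT:
  m (mass): kg
  c (specific heat capacity, in J/(kg·K)): m²/(s²·K)
  ΔT (temperature change): K

Multiplying the contributions: [kg] · [m²/(s²·K)] · [K]
Adding exponents of each base unit: kg: 1, m: 2, s: -2
SI base units of heat: kg·m²/s²

Answer: kg·m²/s²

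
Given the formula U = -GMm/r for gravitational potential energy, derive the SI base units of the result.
Units of each symbol in U = -GMm/r:
  G (gravitational constant): m³/(kg·s²)
  M (mass): kg
  m (mass): kg
  r (distance): m  → in the denominator, contributes 1/m
  The minus sign does not affect the units.

Multiplying the contributions: [m³/(kg·s²)] · [kg] · [kg] · [1/m]
Adding exponents of each base unit: kg: 1, m: 2, s: -2
SI base units of gravitational potential energy: kg·m²/s²

Answer: kg·m²/s²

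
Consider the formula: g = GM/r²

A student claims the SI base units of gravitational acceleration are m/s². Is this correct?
Units of each symbol in g = GM/r²:
  G (gravitational constant): m³/(kg·s²)
  M (mass): kg
  r (distance): m  → to the power 2 in the denominator, contributes 1/m²

Multiplying the contributions: [m³/(kg·s²)] · [kg] · [1/m²]
Adding exponents of each base unit: m: 1, s: -2
SI base units of gravitational acceleration: m/s²

The claimed units m/s² match the derived units, so the claim is correct.

Answer: Yes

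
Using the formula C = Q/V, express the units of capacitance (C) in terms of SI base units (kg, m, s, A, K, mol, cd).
Units of each symbol in C = Q/V:
  Q (charge, in coulombs): s·A
  V (voltage, in volts): kg·m²/(s³·A)  → in the denominator, contributes s³·A/(kg·m²)

Multiplying the contributions: [s·A] · [s³·A/(kg·m²)]
Adding exponents of each base unit: kg: -1, m: -2, s: 4, A: 2
SI base units of capacitance: s⁴·A²/(kg·m²)

Answer: s⁴·A²/(kg·m²)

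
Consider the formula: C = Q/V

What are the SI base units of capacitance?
Units of each symbol in C = Q/V:
  Q (charge, in coulombs): s·A
  V (voltage, in volts): kg·m²/(s³·A)  → in the denominator, contributes s³·A/(kg·m²)

Multiplying the contributions: [s·A] · [s³·A/(kg·m²)]
Adding exponents of each base unit: kg: -1, m: -2, s: 4, A: 2
SI base units of capacitance: s⁴·A²/(kg·m²)

Answer: s⁴·A²/(kg·m²)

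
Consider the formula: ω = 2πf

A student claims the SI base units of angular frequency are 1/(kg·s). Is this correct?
Units of each symbol in ω = 2πf:
  f (frequency): 1/s
  The factor 2π is dimensionless.

Multiplying the contributions: [1/s]
Adding exponents of each base unit: s: -1
SI base units of angular frequency: 1/s

The claimed units 1/(kg·s) (exponents kg: -1, s: -1) do not match the derived units 1/s (exponents s: -1), so the claim is incorrect.

Answer: No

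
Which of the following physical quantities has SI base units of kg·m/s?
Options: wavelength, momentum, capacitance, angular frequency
Checking the SI base units of each option:
  wavelength (λ = v/f): m  ✗
  momentum (p = mv): kg·m/s  ✓ matches
  capacitance (C = Q/V): s⁴·A²/(kg·m²)  ✗
  angular frequency (ω = 2πf): 1/s  ✗

Only momentum has units kg·m/s.

Answer: momentum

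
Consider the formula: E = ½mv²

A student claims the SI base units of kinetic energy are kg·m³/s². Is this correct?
Units of each symbol in E = ½mv²:
  m (mass): kg
  v (speed): m/s  → to the power 2, contributes m²/s²
  The factor ½ is dimensionless.

Multiplying the contributions: [kg] · [m²/s²]
Adding exponents of each base unit: kg: 1, m: 2, s: -2
SI base units of kinetic energy: kg·m²/s²

The claimed units kg·m³/s² (exponents kg: 1, m: 3, s: -2) do not match the derived units kg·m²/s² (exponents kg: 1, m: 2, s: -2), so the claim is incorrect.

Answer: No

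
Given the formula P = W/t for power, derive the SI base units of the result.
Units of each symbol in P = W/t:
  W (work): kg·m²/s²
  t (time): s  → in the denominator, contributes 1/s

Multiplying the contributions: [kg·m²/s²] · [1/s]
Adding exponents of each base unit: kg: 1, m: 2, s: -3
SI base units of power: kg·m²/s³

Answer: kg·m²/s³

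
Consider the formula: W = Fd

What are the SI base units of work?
Units of each symbol in W = Fd:
  F (force): kg·m/s²
  d (displacement): m

Multiplying the contributions: [kg·m/s²] · [m]
Adding exponents of each base unit: kg: 1, m: 2, s: -2
SI base units of work: kg·m²/s²

Answer: kg·m²/s²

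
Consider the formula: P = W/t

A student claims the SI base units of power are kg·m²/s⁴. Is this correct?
Units of each symbol in P = W/t:
  W (work): kg·m²/s²
  t (time): s  → in the denominator, contributes 1/s

Multiplying the contributions: [kg·m²/s²] · [1/s]
Adding exponents of each base unit: kg: 1, m: 2, s: -3
SI base units of power: kg·m²/s³

The claimed units kg·m²/s⁴ (exponents kg: 1, m: 2, s: -4) do not match the derived units kg·m²/s³ (exponents kg: 1, m: 2, s: -3), so the claim is incorrect.

Answer: No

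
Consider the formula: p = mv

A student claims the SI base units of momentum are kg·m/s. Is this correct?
Units of each symbol in p = mv:
  m (mass): kg
  v (velocity): m/s

Multiplying the contributions: [kg] · [m/s]
Adding exponents of each base unit: kg: 1, m: 1, s: -1
SI base units of momentum: kg·m/s

The claimed units kg·m/s match the derived units, so the claim is correct.

Answer: Yes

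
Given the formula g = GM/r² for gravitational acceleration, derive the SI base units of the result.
Units of each symbol in g = GM/r²:
  G (gravitational constant): m³/(kg·s²)
  M (mass): kg
  r (distance): m  → to the power 2 in the denominator, contributes 1/m²

Multiplying the contributions: [m³/(kg·s²)] · [kg] · [1/m²]
Adding exponents of each base unit: m: 1, s: -2
SI base units of gravitational acceleration: m/s²

Answer: m/s²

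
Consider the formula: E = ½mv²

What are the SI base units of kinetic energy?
Units of each symbol in E = ½mv²:
  m (mass): kg
  v (speed): m/s  → to the power 2, contributes m²/s²
  The factor ½ is dimensionless.

Multiplying the contributions: [kg] · [m²/s²]
Adding exponents of each base unit: kg: 1, m: 2, s: -2
SI base units of kinetic energy: kg·m²/s²

Answer: kg·m²/s²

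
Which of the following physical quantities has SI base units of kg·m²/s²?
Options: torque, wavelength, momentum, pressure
Checking the SI base units of each option:
  torque (τ = Fr): kg·m²/s²  ✓ matches
  wavelength (λ = v/f): m  ✗
  momentum (p = mv): kg·m/s  ✗
  pressure (P = F/A): kg/(m·s²)  ✗

Only torque has units kg·m²/s².

Answer: torque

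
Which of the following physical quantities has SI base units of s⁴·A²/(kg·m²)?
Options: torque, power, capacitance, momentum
Checking the SI base units of each option:
  torque (τ = Fr): kg·m²/s²  ✗
  power (P = W/t): kg·m²/s³  ✗
  capacitance (C = Q/V): s⁴·A²/(kg·m²)  ✓ matches
  momentum (p = mv): kg·m/s  ✗

Only capacitance has units s⁴·A²/(kg·m²).

Answer: capacitance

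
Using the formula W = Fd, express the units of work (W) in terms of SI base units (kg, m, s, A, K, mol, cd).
Units of each symbol in W = Fd:
  F (force): kg·m/s²
  d (displacement): m

Multiplying the contributions: [kg·m/s²] · [m]
Adding exponents of each base unit: kg: 1, m: 2, s: -2
SI base units of work: kg·m²/s²

Answer: kg·m²/s²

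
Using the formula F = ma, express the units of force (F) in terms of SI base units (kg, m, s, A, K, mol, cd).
Units of each symbol in F = ma:
  m (mass): kg
  a (acceleration): m/s²

Multiplying the contributions: [kg] · [m/s²]
Adding exponents of each base unit: kg: 1, m: 1, s: -2
SI base units of force: kg·m/s²

Answer: kg·m/s²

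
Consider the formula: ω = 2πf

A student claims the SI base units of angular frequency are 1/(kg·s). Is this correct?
Units of each symbol in ω = 2πf:
  f (frequency): 1/s
  The factor 2π is dimensionless.

Multiplying the contributions: [1/s]
Adding exponents of each base unit: s: -1
SI base units of angular frequency: 1/s

The claimed units 1/(kg·s) (exponents kg: -1, s: -1) do not match the derived units 1/s (exponents s: -1), so the claim is incorrect.

Answer: No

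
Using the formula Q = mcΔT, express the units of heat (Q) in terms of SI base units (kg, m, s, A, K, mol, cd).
Units of each symbol in Q = mcΔT:
  m (mass): kg
  c (specific heat capacity, in J/(kg·K)): m²/(s²·K)
  ΔT (temperature change): K

Multiplying the contributions: [kg] · [m²/(s²·K)] · [K]
Adding exponents of each base unit: kg: 1, m: 2, s: -2
SI base units of heat: kg·m²/s²

Answer: kg·m²/s²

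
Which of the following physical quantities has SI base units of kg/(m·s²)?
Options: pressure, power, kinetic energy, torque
Checking the SI base units of each option:
  pressure (P = F/A): kg/(m·s²)  ✓ matches
  power (P = W/t): kg·m²/s³  ✗
  kinetic energy (E = ½mv²): kg·m²/s²  ✗
  torque (τ = Fr): kg·m²/s²  ✗

Only pressure has units kg/(m·s²).

Answer: pressure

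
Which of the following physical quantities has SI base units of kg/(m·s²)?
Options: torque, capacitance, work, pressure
Checking the SI base units of each option:
  torque (τ = Fr): kg·m²/s²  ✗
  capacitance (C = Q/V): s⁴·A²/(kg·m²)  ✗
  work (W = Fd): kg·m²/s²  ✗
  pressure (P = F/A): kg/(m·s²)  ✓ matches

Only pressure has units kg/(m·s²).

Answer: pressure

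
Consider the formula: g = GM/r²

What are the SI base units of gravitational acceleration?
Units of each symbol in g = GM/r²:
  G (gravitational constant): m³/(kg·s²)
  M (mass): kg
  r (distance): m  → to the power 2 in the denominator, contributes 1/m²

Multiplying the contributions: [m³/(kg·s²)] · [kg] · [1/m²]
Adding exponents of each base unit: m: 1, s: -2
SI base units of gravitational acceleration: m/s²

Answer: m/s²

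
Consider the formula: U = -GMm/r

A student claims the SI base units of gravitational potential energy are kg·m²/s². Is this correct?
Units of each symbol in U = -GMm/r:
  G (gravitational constant): m³/(kg·s²)
  M (mass): kg
  m (mass): kg
  r (distance): m  → in the denominator, contributes 1/m
  The minus sign does not affect the units.

Multiplying the contributions: [m³/(kg·s²)] · [kg] · [kg] · [1/m]
Adding exponents of each base unit: kg: 1, m: 2, s: -2
SI base units of gravitational potential energy: kg·m²/s²

The claimed units kg·m²/s² match the derived units, so the claim is correct.

Answer: Yes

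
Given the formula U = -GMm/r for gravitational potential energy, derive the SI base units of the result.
Units of each symbol in U = -GMm/r:
  G (gravitational constant): m³/(kg·s²)
  M (mass): kg
  m (mass): kg
  r (distance): m  → in the denominator, contributes 1/m
  The minus sign does not affect the units.

Multiplying the contributions: [m³/(kg·s²)] · [kg] · [kg] · [1/m]
Adding exponents of each base unit: kg: 1, m: 2, s: -2
SI base units of gravitational potential energy: kg·m²/s²

Answer: kg·m²/s²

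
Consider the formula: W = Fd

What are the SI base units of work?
Units of each symbol in W = Fd:
  F (force): kg·m/s²
  d (displacement): m

Multiplying the contributions: [kg·m/s²] · [m]
Adding exponents of each base unit: kg: 1, m: 2, s: -2
SI base units of work: kg·m²/s²

Answer: kg·m²/s²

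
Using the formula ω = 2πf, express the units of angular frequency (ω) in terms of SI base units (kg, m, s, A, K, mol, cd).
Units of each symbol in ω = 2πf:
  f (frequency): 1/s
  The factor 2π is dimensionless.

Multiplying the contributions: [1/s]
Adding exponents of each base unit: s: -1
SI base units of angular frequency: 1/s

Answer: 1/s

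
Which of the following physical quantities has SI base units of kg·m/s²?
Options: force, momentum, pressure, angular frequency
Checking the SI base units of each option:
  force (F = ma): kg·m/s²  ✓ matches
  momentum (p = mv): kg·m/s  ✗
  pressure (P = F/A): kg/(m·s²)  ✗
  angular frequency (ω = 2πf): 1/s  ✗

Only force has units kg·m/s².

Answer: force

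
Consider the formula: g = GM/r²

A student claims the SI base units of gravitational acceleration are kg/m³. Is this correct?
Units of each symbol in g = GM/r²:
  G (gravitational constant): m³/(kg·s²)
  M (mass): kg
  r (distance): m  → to the power 2 in the denominator, contributes 1/m²

Multiplying the contributions: [m³/(kg·s²)] · [kg] · [1/m²]
Adding exponents of each base unit: m: 1, s: -2
SI base units of gravitational acceleration: m/s²

The claimed units kg/m³ (exponents kg: 1, m: -3) do not match the derived units m/s² (exponents m: 1, s: -2), so the claim is incorrect.

Answer: No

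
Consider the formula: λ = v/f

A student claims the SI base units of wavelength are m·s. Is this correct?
Units of each symbol in λ = v/f:
  v (wave speed): m/s
  f (frequency): 1/s  → in the denominator, contributes s

Multiplying the contributions: [m/s] · [s]
Adding exponents of each base unit: m: 1
SI base units of wavelength: m

The claimed units m·s (exponents m: 1, s: 1) do not match the derived units m (exponents m: 1), so the claim is incorrect.

Answer: No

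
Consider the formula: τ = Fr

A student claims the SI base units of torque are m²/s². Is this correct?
Units of each symbol in τ = Fr:
  F (force): kg·m/s²
  r (lever arm): m

Multiplying the contributions: [kg·m/s²] · [m]
Adding exponents of each base unit: kg: 1, m: 2, s: -2
SI base units of torque: kg·m²/s²

The claimed units m²/s² (exponents m: 2, s: -2) do not match the derived units kg·m²/s² (exponents kg: 1, m: 2, s: -2), so the claim is incorrect.

Answer: No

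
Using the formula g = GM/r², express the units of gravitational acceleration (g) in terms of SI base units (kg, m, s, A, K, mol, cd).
Units of each symbol in g = GM/r²:
  G (gravitational constant): m³/(kg·s²)
  M (mass): kg
  r (distance): m  → to the power 2 in the denominator, contributes 1/m²

Multiplying the contributions: [m³/(kg·s²)] · [kg] · [1/m²]
Adding exponents of each base unit: m: 1, s: -2
SI base units of gravitational acceleration: m/s²

Answer: m/s²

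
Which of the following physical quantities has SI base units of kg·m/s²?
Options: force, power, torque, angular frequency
Checking the SI base units of each option:
  force (F = ma): kg·m/s²  ✓ matches
  power (P = W/t): kg·m²/s³  ✗
  torque (τ = Fr): kg·m²/s²  ✗
  angular frequency (ω = 2πf): 1/s  ✗

Only force has units kg·m/s².

Answer: force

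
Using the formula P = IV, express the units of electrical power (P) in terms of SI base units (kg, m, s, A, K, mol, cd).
Units of each symbol in P = IV:
  I (current): A
  V (voltage, in volts): kg·m²/(s³·A)

Multiplying the contributions: [A] · [kg·m²/(s³·A)]
Adding exponents of each base unit: kg: 1, m: 2, s: -3
SI base units of electrical power: kg·m²/s³

Answer: kg·m²/s³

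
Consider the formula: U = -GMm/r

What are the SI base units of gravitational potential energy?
Units of each symbol in U = -GMm/r:
  G (gravitational constant): m³/(kg·s²)
  M (mass): kg
  m (mass): kg
  r (distance): m  → in the denominator, contributes 1/m
  The minus sign does not affect the units.

Multiplying the contributions: [m³/(kg·s²)] · [kg] · [kg] · [1/m]
Adding exponents of each base unit: kg: 1, m: 2, s: -2
SI base units of gravitational potential energy: kg·m²/s²

Answer: kg·m²/s²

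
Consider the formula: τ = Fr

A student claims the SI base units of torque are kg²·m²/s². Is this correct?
Units of each symbol in τ = Fr:
  F (force): kg·m/s²
  r (lever arm): m

Multiplying the contributions: [kg·m/s²] · [m]
Adding exponents of each base unit: kg: 1, m: 2, s: -2
SI base units of torque: kg·m²/s²

The claimed units kg²·m²/s² (exponents kg: 2, m: 2, s: -2) do not match the derived units kg·m²/s² (exponents kg: 1, m: 2, s: -2), so the claim is incorrect.

Answer: No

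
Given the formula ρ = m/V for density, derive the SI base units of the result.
Units of each symbol in ρ = m/V:
  m (mass): kg
  V (volume): m³  → in the denominator, contributes 1/m³

Multiplying the contributions: [kg] · [1/m³]
Adding exponents of each base unit: kg: 1, m: -3
SI base units of density: kg/m³

Answer: kg/m³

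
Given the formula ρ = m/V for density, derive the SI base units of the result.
Units of each symbol in ρ = m/V:
  m (mass): kg
  V (volume): m³  → in the denominator, contributes 1/m³

Multiplying the contributions: [kg] · [1/m³]
Adding exponents of each base unit: kg: 1, m: -3
SI base units of density: kg/m³

Answer: kg/m³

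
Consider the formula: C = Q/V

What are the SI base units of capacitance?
Units of each symbol in C = Q/V:
  Q (charge, in coulombs): s·A
  V (voltage, in volts): kg·m²/(s³·A)  → in the denominator, contributes s³·A/(kg·m²)

Multiplying the contributions: [s·A] · [s³·A/(kg·m²)]
Adding exponents of each base unit: kg: -1, m: -2, s: 4, A: 2
SI base units of capacitance: s⁴·A²/(kg·m²)

Answer: s⁴·A²/(kg·m²)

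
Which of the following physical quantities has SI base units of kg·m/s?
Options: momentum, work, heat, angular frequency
Checking the SI base units of each option:
  momentum (p = mv): kg·m/s  ✓ matches
  work (W = Fd): kg·m²/s²  ✗
  heat (Q = mcΔT): kg·m²/s²  ✗
  angular frequency (ω = 2πf): 1/s  ✗

Only momentum has units kg·m/s.

Answer: momentum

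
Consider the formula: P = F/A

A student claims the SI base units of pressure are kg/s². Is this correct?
Units of each symbol in P = F/A:
  F (force): kg·m/s²
  A (area): m²  → in the denominator, contributes 1/m²

Multiplying the contributions: [kg·m/s²] · [1/m²]
Adding exponents of each base unit: kg: 1, m: -1, s: -2
SI base units of pressure: kg/(m·s²)

The claimed units kg/s² (exponents kg: 1, s: -2) do not match the derived units kg/(m·s²) (exponents kg: 1, m: -1, s: -2), so the claim is incorrect.

Answer: No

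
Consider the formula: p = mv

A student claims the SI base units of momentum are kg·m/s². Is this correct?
Units of each symbol in p = mv:
  m (mass): kg
  v (velocity): m/s

Multiplying the contributions: [kg] · [m/s]
Adding exponents of each base unit: kg: 1, m: 1, s: -1
SI base units of momentum: kg·m/s

The claimed units kg·m/s² (exponents kg: 1, m: 1, s: -2) do not match the derived units kg·m/s (exponents kg: 1, m: 1, s: -1), so the claim is incorrect.

Answer: No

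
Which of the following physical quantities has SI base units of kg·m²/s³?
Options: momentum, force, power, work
Checking the SI base units of each option:
  momentum (p = mv): kg·m/s  ✗
  force (F = ma): kg·m/s²  ✗
  power (P = W/t): kg·m²/s³  ✓ matches
  work (W = Fd): kg·m²/s²  ✗

Only power has units kg·m²/s³.

Answer: power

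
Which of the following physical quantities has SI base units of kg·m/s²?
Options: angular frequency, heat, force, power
Checking the SI base units of each option:
  angular frequency (ω = 2πf): 1/s  ✗
  heat (Q = mcΔT): kg·m²/s²  ✗
  force (F = ma): kg·m/s²  ✓ matches
  power (P = W/t): kg·m²/s³  ✗

Only force has units kg·m/s².

Answer: force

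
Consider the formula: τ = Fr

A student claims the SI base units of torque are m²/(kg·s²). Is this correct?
Units of each symbol in τ = Fr:
  F (force): kg·m/s²
  r (lever arm): m

Multiplying the contributions: [kg·m/s²] · [m]
Adding exponents of each base unit: kg: 1, m: 2, s: -2
SI base units of torque: kg·m²/s²

The claimed units m²/(kg·s²) (exponents kg: -1, m: 2, s: -2) do not match the derived units kg·m²/s² (exponents kg: 1, m: 2, s: -2), so the claim is incorrect.

Answer: No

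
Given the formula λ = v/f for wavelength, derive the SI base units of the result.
Units of each symbol in λ = v/f:
  v (wave speed): m/s
  f (frequency): 1/s  → in the denominator, contributes s

Multiplying the contributions: [m/s] · [s]
Adding exponents of each base unit: m: 1
SI base units of wavelength: m

Answer: m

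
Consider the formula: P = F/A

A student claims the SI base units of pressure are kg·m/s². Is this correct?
Units of each symbol in P = F/A:
  F (force): kg·m/s²
  A (area): m²  → in the denominator, contributes 1/m²

Multiplying the contributions: [kg·m/s²] · [1/m²]
Adding exponents of each base unit: kg: 1, m: -1, s: -2
SI base units of pressure: kg/(m·s²)

The claimed units kg·m/s² (exponents kg: 1, m: 1, s: -2) do not match the derived units kg/(m·s²) (exponents kg: 1, m: -1, s: -2), so the claim is incorrect.

Answer: No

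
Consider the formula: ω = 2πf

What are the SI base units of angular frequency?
Units of each symbol in ω = 2πf:
  f (frequency): 1/s
  The factor 2π is dimensionless.

Multiplying the contributions: [1/s]
Adding exponents of each base unit: s: -1
SI base units of angular frequency: 1/s

Answer: 1/s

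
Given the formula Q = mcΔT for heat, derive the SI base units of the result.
Units of each symbol in Q = mcΔT:
  m (mass): kg
  c (specific heat capacity, in J/(kg·K)): m²/(s²·K)
  ΔT (temperature change): K

Multiplying the contributions: [kg] · [m²/(s²·K)] · [K]
Adding exponents of each base unit: kg: 1, m: 2, s: -2
SI base units of heat: kg·m²/s²

Answer: kg·m²/s²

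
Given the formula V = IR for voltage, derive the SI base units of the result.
Units of each symbol in V = IR:
  I (current): A
  R (resistance, in ohms): kg·m²/(s³·A²)

Multiplying the contributions: [A] · [kg·m²/(s³·A²)]
Adding exponents of each base unit: kg: 1, m: 2, s: -3, A: -1
SI base units of voltage: kg·m²/(s³·A)

Answer: kg·m²/(s³·A)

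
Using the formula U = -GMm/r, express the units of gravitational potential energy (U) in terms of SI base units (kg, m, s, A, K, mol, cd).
Units of each symbol in U = -GMm/r:
  G (gravitational constant): m³/(kg·s²)
  M (mass): kg
  m (mass): kg
  r (distance): m  → in the denominator, contributes 1/m
  The minus sign does not affect the units.

Multiplying the contributions: [m³/(kg·s²)] · [kg] · [kg] · [1/m]
Adding exponents of each base unit: kg: 1, m: 2, s: -2
SI base units of gravitational potential energy: kg·m²/s²

Answer: kg·m²/s²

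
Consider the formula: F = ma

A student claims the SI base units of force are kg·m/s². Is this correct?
Units of each symbol in F = ma:
  m (mass): kg
  a (acceleration): m/s²

Multiplying the contributions: [kg] · [m/s²]
Adding exponents of each base unit: kg: 1, m: 1, s: -2
SI base units of force: kg·m/s²

The claimed units kg·m/s² match the derived units, so the claim is correct.

Answer: Yes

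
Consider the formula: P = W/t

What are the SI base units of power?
Units of each symbol in P = W/t:
  W (work): kg·m²/s²
  t (time): s  → in the denominator, contributes 1/s

Multiplying the contributions: [kg·m²/s²] · [1/s]
Adding exponents of each base unit: kg: 1, m: 2, s: -3
SI base units of power: kg·m²/s³

Answer: kg·m²/s³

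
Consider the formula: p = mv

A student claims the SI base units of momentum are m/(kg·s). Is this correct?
Units of each symbol in p = mv:
  m (mass): kg
  v (velocity): m/s

Multiplying the contributions: [kg] · [m/s]
Adding exponents of each base unit: kg: 1, m: 1, s: -1
SI base units of momentum: kg·m/s

The claimed units m/(kg·s) (exponents kg: -1, m: 1, s: -1) do not match the derived units kg·m/s (exponents kg: 1, m: 1, s: -1), so the claim is incorrect.

Answer: No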